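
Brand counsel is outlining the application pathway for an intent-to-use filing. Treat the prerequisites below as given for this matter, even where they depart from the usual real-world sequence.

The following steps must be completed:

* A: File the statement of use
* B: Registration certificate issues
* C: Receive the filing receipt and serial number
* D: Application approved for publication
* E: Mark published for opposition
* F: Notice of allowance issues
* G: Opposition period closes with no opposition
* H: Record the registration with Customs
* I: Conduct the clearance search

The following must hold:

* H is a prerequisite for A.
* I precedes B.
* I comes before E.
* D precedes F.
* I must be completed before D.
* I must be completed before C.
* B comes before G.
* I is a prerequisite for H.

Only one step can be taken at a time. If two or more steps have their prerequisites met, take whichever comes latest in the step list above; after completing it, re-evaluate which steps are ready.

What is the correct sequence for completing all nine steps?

I, H, E, D, F, C, B, G, A

I has no prerequisites → I first.
H, E, D, C and B are all available; H is listed later → H.
Now E, D, C, B and A have their prerequisites met. E is listed later, so E next.
Ready: D, C, B and A. D is listed later → D.
Now F, C, B and A have their prerequisites met. F is listed later, so F next.
Ready: C, B and A. C is listed later → C.
Ready: B and A. B is listed later → B.
G now also ready, so the ready set is {G, A}; G is listed later → G.
That leaves A as the only ready step → A.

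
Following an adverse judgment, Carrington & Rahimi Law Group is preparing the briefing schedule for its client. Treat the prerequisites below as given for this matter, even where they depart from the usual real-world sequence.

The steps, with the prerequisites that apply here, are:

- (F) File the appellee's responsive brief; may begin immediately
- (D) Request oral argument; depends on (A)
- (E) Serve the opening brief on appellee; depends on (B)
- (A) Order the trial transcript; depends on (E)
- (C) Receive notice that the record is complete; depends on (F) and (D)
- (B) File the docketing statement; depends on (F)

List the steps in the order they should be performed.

(F), (B), (E), (A), (D), (C)

(F) has no prerequisites → (F) first.
(B) needed (F), now all done → (B).
(E) needed (B), now all done → (E).
(A) needed (E), now all done → (A).
(D) needed (A), now all done → (D).
Next only (C) has its prerequisites met → (C).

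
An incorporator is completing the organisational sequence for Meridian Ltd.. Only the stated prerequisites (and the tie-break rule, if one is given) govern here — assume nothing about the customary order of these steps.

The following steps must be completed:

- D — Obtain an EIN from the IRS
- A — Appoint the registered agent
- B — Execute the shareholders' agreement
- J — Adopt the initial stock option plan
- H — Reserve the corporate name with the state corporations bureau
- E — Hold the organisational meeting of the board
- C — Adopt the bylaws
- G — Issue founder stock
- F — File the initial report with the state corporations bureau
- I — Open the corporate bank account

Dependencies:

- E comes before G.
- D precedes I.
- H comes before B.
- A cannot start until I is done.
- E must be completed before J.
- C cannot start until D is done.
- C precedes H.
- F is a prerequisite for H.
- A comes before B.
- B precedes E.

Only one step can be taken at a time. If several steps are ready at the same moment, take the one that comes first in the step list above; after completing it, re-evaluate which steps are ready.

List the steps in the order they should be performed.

D C F H I A B E J G

Nothing is required for D and F. D is listed earlier → D first.
C and I now also ready, so the ready set is {C, F, I}; C is listed earlier → C.
F and I are both available; F is listed earlier → F.
Ready: H and I. H is listed earlier → H.
I needed D, now all done → I.
That leaves A as the only ready step → A.
B is the only step now ready → B.
That leaves E as the only ready step → E.
Now J and G have their prerequisites met. J is listed earlier, so J next.
G needed E, now all done → G.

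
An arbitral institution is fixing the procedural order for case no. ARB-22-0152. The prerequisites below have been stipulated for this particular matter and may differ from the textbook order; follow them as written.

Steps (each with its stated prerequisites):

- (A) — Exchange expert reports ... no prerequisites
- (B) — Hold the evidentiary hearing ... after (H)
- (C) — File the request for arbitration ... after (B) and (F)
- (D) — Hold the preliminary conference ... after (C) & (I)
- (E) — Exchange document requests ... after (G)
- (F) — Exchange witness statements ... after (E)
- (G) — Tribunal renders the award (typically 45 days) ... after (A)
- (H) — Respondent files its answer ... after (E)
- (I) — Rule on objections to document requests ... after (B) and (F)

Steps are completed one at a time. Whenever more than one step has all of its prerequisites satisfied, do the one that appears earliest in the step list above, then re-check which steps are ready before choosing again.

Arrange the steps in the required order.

(A), (G), (E), (F), (H), (B), (C), (I), (D)

(A) is the only step with nothing outstanding, so it goes first.
Next only (G) has its prerequisites met → (G).
That leaves (E) as the only ready step → (E).
Ready: (F) and (H). (F) is listed earlier → (F).
(H) needed (E), now all done → (H).
(B) is the only step now ready → (B).
Now (C) and (I) have their prerequisites met. (C) is listed earlier, so (C) next.
(I) needed (B) and (F), now all done → (I).
Next only (D) has its prerequisites met → (D).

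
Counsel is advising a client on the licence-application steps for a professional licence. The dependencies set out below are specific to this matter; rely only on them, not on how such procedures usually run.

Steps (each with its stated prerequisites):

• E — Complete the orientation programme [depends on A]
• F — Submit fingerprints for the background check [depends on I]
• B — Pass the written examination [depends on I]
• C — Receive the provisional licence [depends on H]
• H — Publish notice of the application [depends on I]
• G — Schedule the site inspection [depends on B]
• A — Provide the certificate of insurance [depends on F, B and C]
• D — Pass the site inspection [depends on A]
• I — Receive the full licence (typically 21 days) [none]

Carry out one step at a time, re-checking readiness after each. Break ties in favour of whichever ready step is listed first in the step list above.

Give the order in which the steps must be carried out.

I, F, B, H, C, G, A, E, D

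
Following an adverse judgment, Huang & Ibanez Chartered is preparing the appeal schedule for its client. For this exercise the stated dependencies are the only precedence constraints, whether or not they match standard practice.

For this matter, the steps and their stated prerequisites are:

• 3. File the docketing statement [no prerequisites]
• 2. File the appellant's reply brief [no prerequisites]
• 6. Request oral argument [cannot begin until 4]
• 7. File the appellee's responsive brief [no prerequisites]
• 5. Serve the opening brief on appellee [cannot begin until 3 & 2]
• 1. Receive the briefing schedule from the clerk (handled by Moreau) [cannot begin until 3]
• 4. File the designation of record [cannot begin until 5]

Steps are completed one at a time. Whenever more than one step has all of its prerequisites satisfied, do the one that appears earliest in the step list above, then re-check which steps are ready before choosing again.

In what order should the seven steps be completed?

3, 2, 7, 5, 1, 4, 6

3, 2 and 7 have no prerequisites; 3 is listed earlier, so 3 is first.
1 now also ready, so the ready set is {2, 7, 1}; 2 is listed earlier → 2.
Now 7, 5 and 1 have their prerequisites met. 7 is listed earlier, so 7 next.
Ready: 5 and 1. 5 is listed earlier → 5.
4 now also ready, so the ready set is {1, 4}; 1 is listed earlier → 1.
4 needed 5, now all done → 4.
6 is the only step now ready → 6.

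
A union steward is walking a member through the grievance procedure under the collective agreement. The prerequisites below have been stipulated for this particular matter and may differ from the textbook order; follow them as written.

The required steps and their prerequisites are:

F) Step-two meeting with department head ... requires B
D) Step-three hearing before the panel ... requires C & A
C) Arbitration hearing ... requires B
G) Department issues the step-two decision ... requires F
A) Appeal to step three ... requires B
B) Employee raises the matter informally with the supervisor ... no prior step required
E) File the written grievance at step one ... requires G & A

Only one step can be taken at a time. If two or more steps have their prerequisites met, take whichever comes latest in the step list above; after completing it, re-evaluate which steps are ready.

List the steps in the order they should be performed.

B, A, C, D, F, G, E

Only B has no prerequisites, so it is first.
Ready: A, C and F. A is listed later → A.
C and F are both available; C is listed later → C.
Now D and F have their prerequisites met. D is listed later, so D next.
That leaves F as the only ready step → F.
G is the only step now ready → G.
Next only E has its prerequisites met → E.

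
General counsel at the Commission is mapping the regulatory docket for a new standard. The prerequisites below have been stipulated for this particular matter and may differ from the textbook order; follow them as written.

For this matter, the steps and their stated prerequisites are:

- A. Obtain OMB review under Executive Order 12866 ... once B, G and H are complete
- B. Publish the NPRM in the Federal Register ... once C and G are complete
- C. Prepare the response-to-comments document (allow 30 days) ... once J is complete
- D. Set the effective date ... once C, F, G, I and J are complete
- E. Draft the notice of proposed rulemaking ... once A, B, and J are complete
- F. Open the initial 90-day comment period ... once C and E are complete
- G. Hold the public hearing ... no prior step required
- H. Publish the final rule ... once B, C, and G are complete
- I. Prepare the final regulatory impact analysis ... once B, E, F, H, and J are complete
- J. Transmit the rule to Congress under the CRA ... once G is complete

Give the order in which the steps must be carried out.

G, J, C, B, H, A, E, F, I, D

G has no prerequisites → G first.
That leaves J as the only ready step → J.
C is the only step now ready → C.
That leaves B as the only ready step → B.
Next only H has its prerequisites met → H.
That leaves A as the only ready step → A.
E is the only step now ready → E.
Next only F has its prerequisites met → F.
I needed B, E, F, H and J, now all done → I.
Next only D has its prerequisites met → D.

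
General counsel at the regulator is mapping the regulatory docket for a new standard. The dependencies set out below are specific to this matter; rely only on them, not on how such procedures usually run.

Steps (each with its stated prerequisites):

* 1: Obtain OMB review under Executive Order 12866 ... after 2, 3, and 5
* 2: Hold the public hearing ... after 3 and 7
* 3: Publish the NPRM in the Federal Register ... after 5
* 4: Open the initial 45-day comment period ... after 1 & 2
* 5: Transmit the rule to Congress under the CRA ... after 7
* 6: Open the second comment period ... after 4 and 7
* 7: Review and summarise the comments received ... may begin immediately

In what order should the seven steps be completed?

7 → 5 → 3 → 2 → 1 → 4 → 6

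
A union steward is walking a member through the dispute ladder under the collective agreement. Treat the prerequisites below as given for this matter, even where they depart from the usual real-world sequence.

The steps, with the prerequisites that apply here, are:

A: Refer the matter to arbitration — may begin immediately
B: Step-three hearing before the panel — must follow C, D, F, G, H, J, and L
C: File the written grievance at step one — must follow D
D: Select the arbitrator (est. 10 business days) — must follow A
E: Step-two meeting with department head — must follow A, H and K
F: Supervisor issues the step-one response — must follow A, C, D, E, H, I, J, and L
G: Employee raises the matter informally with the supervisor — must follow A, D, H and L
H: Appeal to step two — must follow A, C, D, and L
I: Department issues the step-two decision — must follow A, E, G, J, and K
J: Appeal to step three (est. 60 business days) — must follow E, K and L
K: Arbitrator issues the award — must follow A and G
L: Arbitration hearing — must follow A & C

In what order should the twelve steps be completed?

A D C L H G K E J I F B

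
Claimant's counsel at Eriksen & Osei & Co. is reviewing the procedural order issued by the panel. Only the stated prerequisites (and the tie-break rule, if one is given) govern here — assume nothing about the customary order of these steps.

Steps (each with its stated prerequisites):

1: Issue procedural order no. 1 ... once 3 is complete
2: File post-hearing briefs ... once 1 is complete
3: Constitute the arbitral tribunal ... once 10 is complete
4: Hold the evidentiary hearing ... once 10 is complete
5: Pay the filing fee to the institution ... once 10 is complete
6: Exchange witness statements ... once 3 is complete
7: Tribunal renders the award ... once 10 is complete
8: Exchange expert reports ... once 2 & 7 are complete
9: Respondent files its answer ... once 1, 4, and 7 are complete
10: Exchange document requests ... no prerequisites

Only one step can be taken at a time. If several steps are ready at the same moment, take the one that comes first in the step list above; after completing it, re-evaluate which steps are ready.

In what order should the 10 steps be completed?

10, 3, 1, 2, 4, 5, 6, 7, 8, 9

Only 10 has no prerequisites, so it is first.
3, 4, 5 and 7 are all available; 3 is listed earlier → 3.
1, 4, 5, 6 and 7 are all available; 1 is listed earlier → 1.
2 now also ready, so the ready set is {2, 4, 5, 6, 7}; 2 is listed earlier → 2.
4, 5, 6 and 7 are all available; 4 is listed earlier → 4.
Ready: 5, 6 and 7. 5 is listed earlier → 5.
6 and 7 are both available; 6 is listed earlier → 6.
Next only 7 has its prerequisites met → 7.
Now 8 and 9 have their prerequisites met. 8 is listed earlier, so 8 next.
9 is the only step now ready → 9.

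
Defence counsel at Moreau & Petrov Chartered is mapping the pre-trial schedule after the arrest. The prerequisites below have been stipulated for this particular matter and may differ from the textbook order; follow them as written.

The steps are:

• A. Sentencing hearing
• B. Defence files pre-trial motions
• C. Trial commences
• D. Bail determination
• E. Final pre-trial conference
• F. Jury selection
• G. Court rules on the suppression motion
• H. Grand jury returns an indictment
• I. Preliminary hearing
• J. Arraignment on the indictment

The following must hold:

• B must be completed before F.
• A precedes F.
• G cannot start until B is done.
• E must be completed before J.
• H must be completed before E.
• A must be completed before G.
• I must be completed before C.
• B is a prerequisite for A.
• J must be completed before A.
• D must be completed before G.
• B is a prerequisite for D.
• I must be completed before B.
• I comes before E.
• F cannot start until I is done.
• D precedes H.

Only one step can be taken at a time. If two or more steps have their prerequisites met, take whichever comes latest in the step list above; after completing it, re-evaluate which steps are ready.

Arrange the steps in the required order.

Only I has no prerequisites, so it is first.
Now C and B have their prerequisites met. C is listed later, so C next.
B needed I, now all done → B.
D needed B, now all done → D.
That leaves H as the only ready step → H.
E is the only step now ready → E.
J needed E, now all done → J.
That leaves A as the only ready step → A.
Now G and F have their prerequisites met. G is listed later, so G next.
F needed I, B and A, now all done → F.

I → C → B → D → H → E → J → A → G → F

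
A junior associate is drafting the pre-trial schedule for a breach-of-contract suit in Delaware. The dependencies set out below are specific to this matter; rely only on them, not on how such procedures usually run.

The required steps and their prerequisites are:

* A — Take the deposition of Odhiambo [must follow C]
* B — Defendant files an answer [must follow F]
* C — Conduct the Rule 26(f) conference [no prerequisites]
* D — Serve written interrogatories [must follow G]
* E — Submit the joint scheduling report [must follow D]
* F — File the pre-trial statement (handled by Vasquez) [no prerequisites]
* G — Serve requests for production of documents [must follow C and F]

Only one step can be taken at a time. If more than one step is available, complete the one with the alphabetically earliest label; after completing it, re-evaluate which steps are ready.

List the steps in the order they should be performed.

C and F have no prerequisites; C has the earlier label, so C is first.
Ready: A and F. A has the earlier label → A.
That leaves F as the only ready step → F.
B and G are both available; B has the earlier label → B.
G needed C and F, now all done → G.
That leaves D as the only ready step → D.
Next only E has its prerequisites met → E.

C, A, F, B, G, D, E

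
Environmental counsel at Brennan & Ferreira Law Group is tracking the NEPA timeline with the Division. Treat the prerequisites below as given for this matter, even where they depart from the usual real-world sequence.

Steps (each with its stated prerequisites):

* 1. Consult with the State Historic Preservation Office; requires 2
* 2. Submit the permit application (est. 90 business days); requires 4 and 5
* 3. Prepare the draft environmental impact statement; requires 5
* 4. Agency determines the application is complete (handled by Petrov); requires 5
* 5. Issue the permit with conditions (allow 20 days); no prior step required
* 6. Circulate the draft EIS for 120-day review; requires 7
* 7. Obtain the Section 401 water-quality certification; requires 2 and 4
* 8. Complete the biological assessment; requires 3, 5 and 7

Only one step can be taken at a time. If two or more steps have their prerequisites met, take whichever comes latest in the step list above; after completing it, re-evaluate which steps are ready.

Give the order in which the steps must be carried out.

Only 5 has no prerequisites, so it is first.
4 and 3 are both available; 4 is listed later → 4.
2 now also ready, so the ready set is {3, 2}; 3 is listed later → 3.
2 needed 5 and 4, now all done → 2.
7 and 1 are both available; 7 is listed later → 7.
8, 6 and 1 are all available; 8 is listed later → 8.
6 and 1 are both available; 6 is listed later → 6.
That leaves 1 as the only ready step → 1.

5, 4, 3, 2, 7, 8, 6, 1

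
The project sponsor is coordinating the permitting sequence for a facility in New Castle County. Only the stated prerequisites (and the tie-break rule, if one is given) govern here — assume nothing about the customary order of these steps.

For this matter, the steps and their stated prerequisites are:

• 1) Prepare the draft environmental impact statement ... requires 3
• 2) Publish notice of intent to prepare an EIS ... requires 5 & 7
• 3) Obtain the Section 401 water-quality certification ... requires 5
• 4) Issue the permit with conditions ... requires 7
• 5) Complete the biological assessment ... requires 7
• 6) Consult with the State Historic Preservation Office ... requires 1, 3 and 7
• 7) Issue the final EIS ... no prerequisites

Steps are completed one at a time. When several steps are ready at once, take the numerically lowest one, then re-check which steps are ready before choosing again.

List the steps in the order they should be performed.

Only 7 has no prerequisites, so it is first.
Ready: 4 and 5. 4 has the earlier label → 4.
That leaves 5 as the only ready step → 5.
Now 2 and 3 have their prerequisites met. 2 has the earlier label, so 2 next.
3 needed 5, now all done → 3.
1 is the only step now ready → 1.
Next only 6 has its prerequisites met → 6.

7 4 5 2 3 1 6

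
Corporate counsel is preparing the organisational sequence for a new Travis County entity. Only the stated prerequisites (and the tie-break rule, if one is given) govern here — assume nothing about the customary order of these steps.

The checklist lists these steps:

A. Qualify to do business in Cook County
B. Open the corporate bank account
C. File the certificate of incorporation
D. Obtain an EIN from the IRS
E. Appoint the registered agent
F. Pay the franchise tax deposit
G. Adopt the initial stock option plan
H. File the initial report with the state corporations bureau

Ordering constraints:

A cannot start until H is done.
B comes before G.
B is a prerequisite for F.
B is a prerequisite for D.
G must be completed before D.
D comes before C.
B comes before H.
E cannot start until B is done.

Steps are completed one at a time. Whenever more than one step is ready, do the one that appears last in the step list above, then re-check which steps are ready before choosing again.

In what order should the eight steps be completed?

B, H, G, F, E, D, C, A

B is the only step with nothing outstanding, so it goes first.
Ready: H, G, F and E. H is listed later → H.
A now also ready, so the ready set is {G, F, E, A}; G is listed later → G.
D now also ready, so the ready set is {F, E, D, A}; F is listed later → F.
Now E, D and A have their prerequisites met. E is listed later, so E next.
Ready: D and A. D is listed later → D.
Ready: C and A. C is listed later → C.
A is the only step now ready → A.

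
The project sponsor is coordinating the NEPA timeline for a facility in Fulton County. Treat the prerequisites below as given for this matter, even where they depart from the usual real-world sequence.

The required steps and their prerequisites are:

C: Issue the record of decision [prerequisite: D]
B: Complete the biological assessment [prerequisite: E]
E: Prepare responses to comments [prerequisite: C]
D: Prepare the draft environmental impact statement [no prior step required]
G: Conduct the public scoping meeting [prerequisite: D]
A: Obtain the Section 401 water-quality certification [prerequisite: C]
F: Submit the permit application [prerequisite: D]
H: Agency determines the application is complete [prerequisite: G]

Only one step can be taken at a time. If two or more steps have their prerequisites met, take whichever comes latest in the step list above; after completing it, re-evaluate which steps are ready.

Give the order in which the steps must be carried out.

D, F, G, H, C, A, E, B

D is the only step with nothing outstanding, so it goes first.
Now F, G and C have their prerequisites met. F is listed later, so F next.
G and C are both available; G is listed later → G.
H now also ready, so the ready set is {H, C}; H is listed later → H.
C needed D, now all done → C.
Ready: A and E. A is listed later → A.
E needed C, now all done → E.
B is the only step now ready → B.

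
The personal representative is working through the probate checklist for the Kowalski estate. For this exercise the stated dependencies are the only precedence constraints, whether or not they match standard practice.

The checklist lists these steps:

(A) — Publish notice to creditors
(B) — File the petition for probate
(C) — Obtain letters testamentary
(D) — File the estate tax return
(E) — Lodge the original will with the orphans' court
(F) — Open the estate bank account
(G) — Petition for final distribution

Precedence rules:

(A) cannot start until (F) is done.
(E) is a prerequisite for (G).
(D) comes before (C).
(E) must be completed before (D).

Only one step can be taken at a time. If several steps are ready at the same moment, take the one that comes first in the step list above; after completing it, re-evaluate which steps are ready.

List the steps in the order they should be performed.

(B), (E), (D), (C), (F), (A), (G)

(B), (E) and (F) have no prerequisites; (B) is listed earlier, so (B) is first.
(E) and (F) are both available; (E) is listed earlier → (E).
Ready: (D), (F) and (G). (D) is listed earlier → (D).
(C) now also ready, so the ready set is {(C), (F), (G)}; (C) is listed earlier → (C).
Ready: (F) and (G). (F) is listed earlier → (F).
Now (A) and (G) have their prerequisites met. (A) is listed earlier, so (A) next.
That leaves (G) as the only ready step → (G).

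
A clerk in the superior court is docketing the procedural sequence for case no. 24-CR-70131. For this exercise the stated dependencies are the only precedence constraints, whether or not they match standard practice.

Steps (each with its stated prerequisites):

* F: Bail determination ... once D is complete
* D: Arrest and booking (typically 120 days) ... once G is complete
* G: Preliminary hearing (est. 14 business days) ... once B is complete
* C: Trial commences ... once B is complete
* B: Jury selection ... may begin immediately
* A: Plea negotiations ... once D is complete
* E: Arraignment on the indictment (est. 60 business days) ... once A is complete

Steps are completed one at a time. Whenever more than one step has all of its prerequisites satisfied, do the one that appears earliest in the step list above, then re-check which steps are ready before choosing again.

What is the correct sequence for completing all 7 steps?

Only B has no prerequisites, so it is first.
Now G and C have their prerequisites met. G is listed earlier, so G next.
Now D and C have their prerequisites met. D is listed earlier, so D next.
Now F, C and A have their prerequisites met. F is listed earlier, so F next.
C and A are both available; C is listed earlier → C.
A needed D, now all done → A.
E needed A, now all done → E.

B, G, D, F, C, A, E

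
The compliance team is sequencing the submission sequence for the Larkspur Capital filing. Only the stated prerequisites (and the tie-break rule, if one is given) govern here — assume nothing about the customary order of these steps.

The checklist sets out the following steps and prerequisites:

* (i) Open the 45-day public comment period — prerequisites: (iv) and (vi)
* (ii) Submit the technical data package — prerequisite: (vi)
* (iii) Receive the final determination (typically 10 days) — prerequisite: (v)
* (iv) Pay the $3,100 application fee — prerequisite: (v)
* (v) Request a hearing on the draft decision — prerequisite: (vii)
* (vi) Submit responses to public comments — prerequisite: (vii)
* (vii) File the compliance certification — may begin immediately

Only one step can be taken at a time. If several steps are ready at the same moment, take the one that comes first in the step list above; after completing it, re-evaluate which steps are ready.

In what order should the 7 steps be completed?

(vii) is the only step with nothing outstanding, so it goes first.
Ready: (v) and (vi). (v) is listed earlier → (v).
(iii) and (iv) now also ready, so the ready set is {(iii), (iv), (vi)}; (iii) is listed earlier → (iii).
Ready: (iv) and (vi). (iv) is listed earlier → (iv).
(vi) needed (vii), now all done → (vi).
Ready: (i) and (ii). (i) is listed earlier → (i).
(ii) needed (vi), now all done → (ii).

(vii), (v), (iii), (iv), (vi), (i), (ii)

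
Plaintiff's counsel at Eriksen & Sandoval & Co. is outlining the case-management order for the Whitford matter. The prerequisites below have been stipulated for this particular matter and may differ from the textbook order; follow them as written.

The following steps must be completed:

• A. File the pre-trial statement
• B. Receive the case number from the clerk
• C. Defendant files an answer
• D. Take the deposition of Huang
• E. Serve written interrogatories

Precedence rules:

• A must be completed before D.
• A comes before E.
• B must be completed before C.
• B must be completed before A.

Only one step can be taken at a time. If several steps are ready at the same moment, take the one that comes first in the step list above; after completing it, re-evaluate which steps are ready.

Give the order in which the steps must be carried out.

B has no prerequisites → B first.
Ready: A and C. A is listed earlier → A.
D and E now also ready, so the ready set is {C, D, E}; C is listed earlier → C.
Now D and E have their prerequisites met. D is listed earlier, so D next.
E is the only step now ready → E.

B A C D E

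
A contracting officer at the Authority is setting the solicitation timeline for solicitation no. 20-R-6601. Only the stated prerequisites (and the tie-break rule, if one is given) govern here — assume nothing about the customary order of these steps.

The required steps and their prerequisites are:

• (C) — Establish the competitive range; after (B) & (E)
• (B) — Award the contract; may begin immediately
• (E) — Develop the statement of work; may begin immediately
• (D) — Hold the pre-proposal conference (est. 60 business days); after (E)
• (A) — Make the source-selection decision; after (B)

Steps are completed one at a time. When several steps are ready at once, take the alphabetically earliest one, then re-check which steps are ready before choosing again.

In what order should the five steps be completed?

Nothing is required for (B) and (E). (B) has the earlier label → (B) first.
(A) now also ready, so the ready set is {(A), (E)}; (A) has the earlier label → (A).
Next only (E) has its prerequisites met → (E).
Now (C) and (D) have their prerequisites met. (C) has the earlier label, so (C) next.
(D) is the only step now ready → (D).

(B), (A), (E), (C), (D)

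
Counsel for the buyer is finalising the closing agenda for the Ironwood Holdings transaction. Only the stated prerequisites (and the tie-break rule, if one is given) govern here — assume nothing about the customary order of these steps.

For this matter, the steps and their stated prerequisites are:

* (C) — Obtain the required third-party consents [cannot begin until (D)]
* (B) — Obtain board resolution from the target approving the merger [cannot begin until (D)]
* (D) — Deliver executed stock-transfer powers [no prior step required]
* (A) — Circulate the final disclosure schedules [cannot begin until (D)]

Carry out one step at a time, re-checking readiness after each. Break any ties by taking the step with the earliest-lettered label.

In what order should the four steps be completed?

(D), (A), (B), (C)

(D) is the only step with nothing outstanding, so it goes first.
Now (A), (B) and (C) have their prerequisites met. (A) has the earlier label, so (A) next.
Ready: (B) and (C). (B) has the earlier label → (B).
(C) needed (D), now all done → (C).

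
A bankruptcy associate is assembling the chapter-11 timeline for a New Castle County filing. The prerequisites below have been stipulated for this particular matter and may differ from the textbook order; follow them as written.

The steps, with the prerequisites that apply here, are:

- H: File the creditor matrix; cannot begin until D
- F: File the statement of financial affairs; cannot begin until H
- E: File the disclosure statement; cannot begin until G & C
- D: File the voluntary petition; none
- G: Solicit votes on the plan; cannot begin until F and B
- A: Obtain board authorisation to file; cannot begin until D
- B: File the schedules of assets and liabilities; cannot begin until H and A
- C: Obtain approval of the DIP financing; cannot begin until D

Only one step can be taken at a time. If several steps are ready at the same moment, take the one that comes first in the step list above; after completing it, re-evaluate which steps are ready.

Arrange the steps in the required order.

Only D has no prerequisites, so it is first.
Now H, A and C have their prerequisites met. H is listed earlier, so H next.
Now F, A and C have their prerequisites met. F is listed earlier, so F next.
Ready: A and C. A is listed earlier → A.
B now also ready, so the ready set is {B, C}; B is listed earlier → B.
Now G and C have their prerequisites met. G is listed earlier, so G next.
C needed D, now all done → C.
Next only E has its prerequisites met → E.

D H F A B G C E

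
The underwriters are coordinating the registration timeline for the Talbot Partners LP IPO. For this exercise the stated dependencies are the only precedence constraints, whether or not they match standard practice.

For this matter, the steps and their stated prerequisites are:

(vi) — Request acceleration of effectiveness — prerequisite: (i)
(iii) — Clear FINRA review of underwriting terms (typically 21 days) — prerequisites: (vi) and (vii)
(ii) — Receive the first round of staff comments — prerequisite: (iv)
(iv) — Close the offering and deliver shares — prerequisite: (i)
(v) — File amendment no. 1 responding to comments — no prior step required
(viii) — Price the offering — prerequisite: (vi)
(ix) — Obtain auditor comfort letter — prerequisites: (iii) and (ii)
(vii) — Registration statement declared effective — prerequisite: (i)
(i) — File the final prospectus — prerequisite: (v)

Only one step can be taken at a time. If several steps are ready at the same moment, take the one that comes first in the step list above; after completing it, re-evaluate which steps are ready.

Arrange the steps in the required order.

(v) is the only step with nothing outstanding, so it goes first.
Next only (i) has its prerequisites met → (i).
(vi), (iv) and (vii) are all available; (vi) is listed earlier → (vi).
(viii) now also ready, so the ready set is {(iv), (viii), (vii)}; (iv) is listed earlier → (iv).
(ii) now also ready, so the ready set is {(ii), (viii), (vii)}; (ii) is listed earlier → (ii).
Ready: (viii) and (vii). (viii) is listed earlier → (viii).
(vii) needed (i), now all done → (vii).
(iii) needed (vi) and (vii), now all done → (iii).
Next only (ix) has its prerequisites met → (ix).

(v) (i) (vi) (iv) (ii) (viii) (vii) (iii) (ix)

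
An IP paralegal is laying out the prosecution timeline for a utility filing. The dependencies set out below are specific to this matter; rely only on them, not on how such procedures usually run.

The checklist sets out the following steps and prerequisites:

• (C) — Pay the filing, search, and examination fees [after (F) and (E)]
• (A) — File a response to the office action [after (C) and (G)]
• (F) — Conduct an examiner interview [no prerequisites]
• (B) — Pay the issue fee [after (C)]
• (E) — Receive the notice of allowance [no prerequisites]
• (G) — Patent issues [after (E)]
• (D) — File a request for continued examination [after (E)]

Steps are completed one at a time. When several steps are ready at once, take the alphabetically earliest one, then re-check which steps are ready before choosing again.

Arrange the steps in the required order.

(E) and (F) have no prerequisites; (E) has the earlier label, so (E) is first.
(D) and (G) now also ready, so the ready set is {(D), (F), (G)}; (D) has the earlier label → (D).
Ready: (F) and (G). (F) has the earlier label → (F).
(C) now also ready, so the ready set is {(C), (G)}; (C) has the earlier label → (C).
(B) now also ready, so the ready set is {(B), (G)}; (B) has the earlier label → (B).
(G) needed (E), now all done → (G).
(A) is the only step now ready → (A).

(E), (D), (F), (C), (B), (G), (A)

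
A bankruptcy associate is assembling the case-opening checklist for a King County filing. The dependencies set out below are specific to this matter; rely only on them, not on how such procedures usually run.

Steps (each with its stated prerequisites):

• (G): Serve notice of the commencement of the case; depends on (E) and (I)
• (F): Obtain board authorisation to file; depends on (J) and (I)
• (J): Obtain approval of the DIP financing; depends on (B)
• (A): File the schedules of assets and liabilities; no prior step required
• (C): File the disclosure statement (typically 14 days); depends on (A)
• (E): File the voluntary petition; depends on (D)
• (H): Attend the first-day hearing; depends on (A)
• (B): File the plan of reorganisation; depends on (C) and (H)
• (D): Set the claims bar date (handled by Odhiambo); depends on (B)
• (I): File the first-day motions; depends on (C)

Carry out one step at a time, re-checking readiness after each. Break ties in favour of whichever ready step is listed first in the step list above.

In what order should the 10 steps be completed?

(A) has no prerequisites → (A) first.
Now (C) and (H) have their prerequisites met. (C) is listed earlier, so (C) next.
Now (H) and (I) have their prerequisites met. (H) is listed earlier, so (H) next.
Now (B) and (I) have their prerequisites met. (B) is listed earlier, so (B) next.
(J) and (D) now also ready, so the ready set is {(J), (D), (I)}; (J) is listed earlier → (J).
Now (D) and (I) have their prerequisites met. (D) is listed earlier, so (D) next.
Now (E) and (I) have their prerequisites met. (E) is listed earlier, so (E) next.
(I) needed (C), now all done → (I).
(G) and (F) are both available; (G) is listed earlier → (G).
(F) is the only step now ready → (F).

(A), (C), (H), (B), (J), (D), (E), (I), (G), (F)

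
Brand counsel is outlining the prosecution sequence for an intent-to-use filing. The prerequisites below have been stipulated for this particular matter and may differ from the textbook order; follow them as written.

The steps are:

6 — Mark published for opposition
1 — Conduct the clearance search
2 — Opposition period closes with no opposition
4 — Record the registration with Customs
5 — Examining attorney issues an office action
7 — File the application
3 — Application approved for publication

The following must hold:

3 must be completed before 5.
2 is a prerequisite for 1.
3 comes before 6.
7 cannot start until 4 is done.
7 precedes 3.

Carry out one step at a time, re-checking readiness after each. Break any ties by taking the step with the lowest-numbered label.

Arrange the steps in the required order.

2, 1, 4, 7, 3, 5, 6

Nothing is required for 2 and 4. 2 has the earlier label → 2 first.
Ready: 1 and 4. 1 has the earlier label → 1.
That leaves 4 as the only ready step → 4.
7 needed 4, now all done → 7.
3 needed 7, now all done → 3.
5 and 6 are both available; 5 has the earlier label → 5.
That leaves 6 as the only ready step → 6.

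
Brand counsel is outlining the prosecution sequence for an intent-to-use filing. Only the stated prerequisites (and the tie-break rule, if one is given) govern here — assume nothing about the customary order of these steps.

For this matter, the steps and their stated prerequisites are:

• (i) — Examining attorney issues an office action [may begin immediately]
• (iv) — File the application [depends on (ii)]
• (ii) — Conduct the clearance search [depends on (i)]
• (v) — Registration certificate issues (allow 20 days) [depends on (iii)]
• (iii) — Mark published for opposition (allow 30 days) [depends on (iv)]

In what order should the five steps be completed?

(i) → (ii) → (iv) → (iii) → (v)

(i) has no prerequisites → (i) first.
Next only (ii) has its prerequisites met → (ii).
(iv) needed (ii), now all done → (iv).
Next only (iii) has its prerequisites met → (iii).
Next only (v) has its prerequisites met → (v).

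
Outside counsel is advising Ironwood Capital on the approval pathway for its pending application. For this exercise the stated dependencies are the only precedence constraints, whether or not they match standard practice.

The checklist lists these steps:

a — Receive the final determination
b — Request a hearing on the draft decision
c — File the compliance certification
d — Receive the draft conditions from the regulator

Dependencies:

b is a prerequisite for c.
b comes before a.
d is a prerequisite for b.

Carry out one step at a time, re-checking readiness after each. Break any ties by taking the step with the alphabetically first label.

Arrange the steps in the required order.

d, b, a, c

Only d has no prerequisites, so it is first.
That leaves b as the only ready step → b.
Ready: a and c. a has the earlier label → a.
c needed b, now all done → c.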